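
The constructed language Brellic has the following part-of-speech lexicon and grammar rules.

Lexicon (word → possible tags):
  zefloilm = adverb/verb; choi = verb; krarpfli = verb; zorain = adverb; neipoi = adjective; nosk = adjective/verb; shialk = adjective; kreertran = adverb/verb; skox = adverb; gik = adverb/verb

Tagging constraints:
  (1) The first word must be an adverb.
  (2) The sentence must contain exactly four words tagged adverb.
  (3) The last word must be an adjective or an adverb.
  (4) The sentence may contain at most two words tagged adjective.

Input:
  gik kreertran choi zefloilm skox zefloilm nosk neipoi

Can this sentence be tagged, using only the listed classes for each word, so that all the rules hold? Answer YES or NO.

YES

Candidates per position — 1:gik {adverb,verb}; 2:kreertran {adverb,verb}; 3:choi {verb}; 4:zefloilm {adverb,verb}; 5:skox {adverb}; 6:zefloilm {adverb,verb}; 7:nosk {adjective,verb}; 8:neipoi {adjective}.
One satisfying assignment: adverb adverb verb verb adverb adverb verb adjective.
Check: rule 1 ✓; rule 2 ✓; rule 3 ✓; rule 4 ✓.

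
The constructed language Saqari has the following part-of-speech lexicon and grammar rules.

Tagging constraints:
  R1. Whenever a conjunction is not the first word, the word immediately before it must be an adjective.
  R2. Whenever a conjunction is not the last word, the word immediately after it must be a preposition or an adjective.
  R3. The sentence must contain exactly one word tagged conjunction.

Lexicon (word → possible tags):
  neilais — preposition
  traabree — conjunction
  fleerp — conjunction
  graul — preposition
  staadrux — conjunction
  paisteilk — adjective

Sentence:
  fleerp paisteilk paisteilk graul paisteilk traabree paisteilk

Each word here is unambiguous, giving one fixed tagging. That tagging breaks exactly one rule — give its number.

Fixed tagging: conjunction adjective adjective preposition adjective conjunction adjective.
Rule check: R1 pass, R2 pass, R3 fail.
Only rule 3 fails.

3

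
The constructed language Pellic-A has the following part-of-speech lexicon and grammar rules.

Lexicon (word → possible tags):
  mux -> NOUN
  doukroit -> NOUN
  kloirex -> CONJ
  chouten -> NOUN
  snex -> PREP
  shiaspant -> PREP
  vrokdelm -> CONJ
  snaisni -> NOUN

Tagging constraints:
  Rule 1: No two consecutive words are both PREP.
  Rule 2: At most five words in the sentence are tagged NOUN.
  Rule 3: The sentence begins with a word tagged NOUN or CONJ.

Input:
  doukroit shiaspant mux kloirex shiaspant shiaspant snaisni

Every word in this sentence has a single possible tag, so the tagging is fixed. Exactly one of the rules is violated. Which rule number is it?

1

Fixed tagging: NOUN PREP NOUN CONJ PREP PREP NOUN.
Checking each rule: R1 ✗, R2 ✓, R3 ✓.
Only rule 1 fails.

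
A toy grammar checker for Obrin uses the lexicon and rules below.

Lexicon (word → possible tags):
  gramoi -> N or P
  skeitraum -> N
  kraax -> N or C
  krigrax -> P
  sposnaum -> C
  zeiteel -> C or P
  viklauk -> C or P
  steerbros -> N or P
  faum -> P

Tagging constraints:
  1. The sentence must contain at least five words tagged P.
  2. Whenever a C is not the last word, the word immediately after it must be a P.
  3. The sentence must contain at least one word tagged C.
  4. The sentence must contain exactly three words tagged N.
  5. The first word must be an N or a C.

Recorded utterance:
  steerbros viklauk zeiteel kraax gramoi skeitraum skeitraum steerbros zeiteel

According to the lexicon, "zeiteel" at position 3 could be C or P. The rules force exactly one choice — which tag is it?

P

Candidates per position — 1:steerbros {N,P}; 2:viklauk {C,P}; 3:zeiteel {C,P}; 4:kraax {N,C}; 5:gramoi {N,P}; 6:skeitraum {N}; 7:skeitraum {N}; 8:steerbros {N,P}; 9:zeiteel {C,P}.
Word 1 cannot be P — rule 5 would then fail for every completion. It is N.
Word 2 cannot be C — rule 1 would then fail for every completion. It is P.
Word 3 cannot be C — rule 1 would then fail for every completion. It is P.
Word 4 cannot be N — rule 4 would then fail for every completion. It is C.
Word 5 cannot be N — rule 1 would then fail for every completion. It is P.
Word 8 cannot be N — rule 1 would then fail for every completion. It is P.
Word 9 cannot be C — rule 1 would then fail for every completion. It is P.
So the tagging must be: N P P C P N N P P.
Verifying each rule — rule 1 ok; rule 2 ok; rule 3 ok; rule 4 ok; rule 5 ok.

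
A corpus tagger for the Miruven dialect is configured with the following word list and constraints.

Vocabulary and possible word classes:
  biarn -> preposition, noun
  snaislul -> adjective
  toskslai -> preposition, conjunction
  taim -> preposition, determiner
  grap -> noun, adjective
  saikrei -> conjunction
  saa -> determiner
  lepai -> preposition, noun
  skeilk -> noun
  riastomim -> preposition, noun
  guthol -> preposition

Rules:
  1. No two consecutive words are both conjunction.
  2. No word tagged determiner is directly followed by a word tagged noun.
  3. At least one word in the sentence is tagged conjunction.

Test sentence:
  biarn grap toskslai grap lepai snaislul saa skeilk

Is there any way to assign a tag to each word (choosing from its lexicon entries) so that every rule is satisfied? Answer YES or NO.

NO

Candidates per position — 1:biarn {preposition,noun}; 2:grap {noun,adjective}; 3:toskslai {preposition,conjunction}; 4:grap {noun,adjective}; 5:lepai {preposition,noun}; 6:snaislul {adjective}; 7:saa {determiner}; 8:skeilk {noun}.
Rule 2 cannot be satisfied by any choice of tags from the lexicon.
So there is no consistent tagging.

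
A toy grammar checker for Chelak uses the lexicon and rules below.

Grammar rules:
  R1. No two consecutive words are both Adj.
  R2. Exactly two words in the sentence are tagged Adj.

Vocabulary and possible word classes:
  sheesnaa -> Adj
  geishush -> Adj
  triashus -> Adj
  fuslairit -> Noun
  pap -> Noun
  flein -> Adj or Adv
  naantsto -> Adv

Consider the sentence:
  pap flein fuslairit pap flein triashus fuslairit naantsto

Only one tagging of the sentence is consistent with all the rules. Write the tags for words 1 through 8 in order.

Candidates per position — 1:pap {Noun}; 2:flein {Adj,Adv}; 3:fuslairit {Noun}; 4:pap {Noun}; 5:flein {Adj,Adv}; 6:triashus {Adj}; 7:fuslairit {Noun}; 8:naantsto {Adv}.
At position 5, choosing Adj makes rule 1 impossible to satisfy; hence Adv.
At position 2, choosing Adv makes rule 2 impossible to satisfy; hence Adj.
So the tagging must be: Noun Adj Noun Noun Adv Adj Noun Adv.
Checking: rule 1 satisfied; rule 2 satisfied.

Noun Adj Noun Noun Adv Adj Noun Adv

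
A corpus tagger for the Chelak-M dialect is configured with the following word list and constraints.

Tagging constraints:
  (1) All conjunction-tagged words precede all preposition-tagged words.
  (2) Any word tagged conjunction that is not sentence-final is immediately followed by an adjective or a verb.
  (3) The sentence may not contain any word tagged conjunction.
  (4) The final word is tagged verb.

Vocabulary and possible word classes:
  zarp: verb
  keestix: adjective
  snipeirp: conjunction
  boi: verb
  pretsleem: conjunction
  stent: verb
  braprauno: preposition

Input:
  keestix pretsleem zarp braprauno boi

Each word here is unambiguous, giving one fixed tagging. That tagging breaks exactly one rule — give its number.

Fixed tagging: adjective conjunction verb preposition verb.
Checking each rule: R1 holds, R2 holds, R3 violated, R4 holds.
Only rule 3 fails.

3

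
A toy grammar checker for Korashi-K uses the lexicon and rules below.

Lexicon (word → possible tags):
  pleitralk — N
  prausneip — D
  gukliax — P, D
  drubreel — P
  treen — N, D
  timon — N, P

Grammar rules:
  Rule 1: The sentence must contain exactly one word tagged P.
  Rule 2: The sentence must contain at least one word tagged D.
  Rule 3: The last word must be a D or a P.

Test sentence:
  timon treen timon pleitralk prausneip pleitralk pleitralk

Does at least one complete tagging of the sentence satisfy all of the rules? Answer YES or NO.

NO

Candidates per position — 1:timon {N,P}; 2:treen {N,D}; 3:timon {N,P}; 4:pleitralk {N}; 5:prausneip {D}; 6:pleitralk {N}; 7:pleitralk {N}.
Rule 3 cannot be satisfied by any choice of tags from the lexicon.
So there is no consistent tagging.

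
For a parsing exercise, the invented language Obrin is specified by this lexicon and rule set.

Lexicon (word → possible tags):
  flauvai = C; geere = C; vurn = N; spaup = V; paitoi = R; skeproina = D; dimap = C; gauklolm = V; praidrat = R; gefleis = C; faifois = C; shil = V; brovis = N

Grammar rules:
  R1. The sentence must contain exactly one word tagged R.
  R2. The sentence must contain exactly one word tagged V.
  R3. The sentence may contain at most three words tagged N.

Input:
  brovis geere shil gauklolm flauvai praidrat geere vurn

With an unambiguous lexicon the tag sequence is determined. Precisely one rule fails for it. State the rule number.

Fixed tagging: N C V V C R C N.
Rule check: R1 holds, R2 violated, R3 holds.
Only rule 2 fails.

2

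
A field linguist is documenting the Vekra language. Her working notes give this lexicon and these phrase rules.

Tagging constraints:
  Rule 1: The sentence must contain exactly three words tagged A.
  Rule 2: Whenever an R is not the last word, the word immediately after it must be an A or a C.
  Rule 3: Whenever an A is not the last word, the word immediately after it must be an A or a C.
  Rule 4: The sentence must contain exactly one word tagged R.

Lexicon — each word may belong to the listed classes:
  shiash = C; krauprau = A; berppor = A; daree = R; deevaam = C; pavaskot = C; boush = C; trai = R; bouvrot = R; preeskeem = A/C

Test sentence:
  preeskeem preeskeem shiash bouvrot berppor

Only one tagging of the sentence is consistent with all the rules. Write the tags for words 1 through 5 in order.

A A C R A

Candidates per position — 1:preeskeem {A,C}; 2:preeskeem {A,C}; 3:shiash {C}; 4:bouvrot {R}; 5:berppor {A}.
If word 1 were C, no tagging could satisfy rule 1; so word 1 is A.
If word 2 were C, no tagging could satisfy rule 1; so word 2 is A.
That leaves exactly one tagging: A A C R A.
Checking: rule 1 holds; rule 2 holds; rule 3 holds; rule 4 holds.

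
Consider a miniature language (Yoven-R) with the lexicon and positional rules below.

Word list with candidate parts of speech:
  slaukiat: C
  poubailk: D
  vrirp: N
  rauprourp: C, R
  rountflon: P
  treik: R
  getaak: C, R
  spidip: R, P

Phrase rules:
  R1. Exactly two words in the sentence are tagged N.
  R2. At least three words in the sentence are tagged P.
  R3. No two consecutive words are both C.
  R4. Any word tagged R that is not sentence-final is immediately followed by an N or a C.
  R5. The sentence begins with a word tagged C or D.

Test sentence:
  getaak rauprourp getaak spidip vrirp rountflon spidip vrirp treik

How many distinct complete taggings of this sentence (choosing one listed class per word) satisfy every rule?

Candidates per position — 1:getaak {C,R}; 2:rauprourp {C,R}; 3:getaak {C,R}; 4:spidip {R,P}; 5:vrirp {N}; 6:rountflon {P}; 7:spidip {R,P}; 8:vrirp {N}; 9:treik {R}.
There are 32 candidate sequences in total.
The sequences that satisfy every rule: C R C P N P P N R.
Count = 1.

1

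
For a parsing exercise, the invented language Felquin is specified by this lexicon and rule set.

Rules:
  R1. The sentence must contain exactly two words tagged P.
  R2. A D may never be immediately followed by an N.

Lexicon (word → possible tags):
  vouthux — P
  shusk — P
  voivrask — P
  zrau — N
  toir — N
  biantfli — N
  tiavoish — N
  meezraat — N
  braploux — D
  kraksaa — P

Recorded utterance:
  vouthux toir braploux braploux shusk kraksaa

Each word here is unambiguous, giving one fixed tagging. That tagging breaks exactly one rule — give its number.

1

Fixed tagging: P N D D P P.
Rule check: R1 ✗, R2 ✓.
Only rule 1 fails.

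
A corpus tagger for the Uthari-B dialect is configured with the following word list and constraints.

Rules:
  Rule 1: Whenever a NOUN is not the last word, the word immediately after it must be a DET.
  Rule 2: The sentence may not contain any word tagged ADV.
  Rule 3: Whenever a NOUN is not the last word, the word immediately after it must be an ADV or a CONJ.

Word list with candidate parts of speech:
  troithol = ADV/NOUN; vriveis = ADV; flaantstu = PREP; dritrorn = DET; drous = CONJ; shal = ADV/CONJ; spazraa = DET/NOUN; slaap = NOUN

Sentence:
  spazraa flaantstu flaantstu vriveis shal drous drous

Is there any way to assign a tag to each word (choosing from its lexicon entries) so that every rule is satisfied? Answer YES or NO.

NO

Candidates per position — 1:spazraa {DET,NOUN}; 2:flaantstu {PREP}; 3:flaantstu {PREP}; 4:vriveis {ADV}; 5:shal {ADV,CONJ}; 6:drous {CONJ}; 7:drous {CONJ}.
Rule 2 cannot be satisfied by any choice of tags from the lexicon.
So there is no consistent tagging.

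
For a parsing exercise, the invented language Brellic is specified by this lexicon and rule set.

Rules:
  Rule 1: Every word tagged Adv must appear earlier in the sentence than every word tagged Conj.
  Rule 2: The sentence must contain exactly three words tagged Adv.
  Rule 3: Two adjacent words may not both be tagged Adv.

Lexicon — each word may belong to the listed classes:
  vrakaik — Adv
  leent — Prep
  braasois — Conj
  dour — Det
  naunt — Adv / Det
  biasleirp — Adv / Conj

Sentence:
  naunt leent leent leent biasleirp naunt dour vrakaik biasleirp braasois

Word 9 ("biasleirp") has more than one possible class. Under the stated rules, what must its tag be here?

Candidates per position — 1:naunt {Adv,Det}; 2:leent {Prep}; 3:leent {Prep}; 4:leent {Prep}; 5:biasleirp {Adv,Conj}; 6:naunt {Adv,Det}; 7:dour {Det}; 8:vrakaik {Adv}; 9:biasleirp {Adv,Conj}; 10:braasois {Conj}.
At position 5, choosing Conj makes rule 1 impossible to satisfy; hence Adv.
At position 6, choosing Adv makes rule 3 impossible to satisfy; hence Det.
At position 9, choosing Adv makes rule 3 impossible to satisfy; hence Conj.
At position 1, choosing Det makes rule 2 impossible to satisfy; hence Adv.
The only consistent sequence is: Adv Prep Prep Prep Adv Det Det Adv Conj Conj.
Verifying each rule — rule 1 ok; rule 2 ok; rule 3 ok.

Conj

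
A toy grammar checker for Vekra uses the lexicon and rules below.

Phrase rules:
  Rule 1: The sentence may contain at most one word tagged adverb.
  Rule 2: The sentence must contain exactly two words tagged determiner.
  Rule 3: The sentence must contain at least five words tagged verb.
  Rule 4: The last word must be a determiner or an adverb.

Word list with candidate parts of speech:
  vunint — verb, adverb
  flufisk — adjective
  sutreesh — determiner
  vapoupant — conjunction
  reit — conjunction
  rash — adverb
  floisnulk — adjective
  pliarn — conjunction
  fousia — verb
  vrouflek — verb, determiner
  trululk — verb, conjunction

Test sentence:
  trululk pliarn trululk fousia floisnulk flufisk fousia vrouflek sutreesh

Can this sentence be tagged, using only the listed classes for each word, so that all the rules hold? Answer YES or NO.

NO

Candidates per position — 1:trululk {verb,conjunction}; 2:pliarn {conjunction}; 3:trululk {verb,conjunction}; 4:fousia {verb}; 5:floisnulk {adjective}; 6:flufisk {adjective}; 7:fousia {verb}; 8:vrouflek {verb,determiner}; 9:sutreesh {determiner}.
Every candidate sequence violates at least one rule; no consistent tagging exists.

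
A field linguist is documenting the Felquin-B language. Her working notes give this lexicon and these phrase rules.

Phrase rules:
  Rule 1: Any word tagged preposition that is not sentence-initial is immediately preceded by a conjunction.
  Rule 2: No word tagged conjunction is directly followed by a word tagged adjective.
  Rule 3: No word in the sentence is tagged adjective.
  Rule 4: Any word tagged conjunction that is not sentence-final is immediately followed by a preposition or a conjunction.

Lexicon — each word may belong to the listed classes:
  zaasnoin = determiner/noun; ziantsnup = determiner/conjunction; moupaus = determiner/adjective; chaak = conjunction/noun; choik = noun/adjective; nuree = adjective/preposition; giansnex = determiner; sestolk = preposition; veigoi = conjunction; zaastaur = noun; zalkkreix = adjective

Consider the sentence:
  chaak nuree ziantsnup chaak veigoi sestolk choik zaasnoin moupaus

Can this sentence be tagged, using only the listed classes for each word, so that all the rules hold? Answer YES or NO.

Candidates per position — 1:chaak {conjunction,noun}; 2:nuree {adjective,preposition}; 3:ziantsnup {determiner,conjunction}; 4:chaak {conjunction,noun}; 5:veigoi {conjunction}; 6:sestolk {preposition}; 7:choik {noun,adjective}; 8:zaasnoin {determiner,noun}; 9:moupaus {determiner,adjective}.
One satisfying assignment: conjunction preposition conjunction conjunction conjunction preposition noun determiner determiner.
Check: rule 1 ok; rule 2 ok; rule 3 ok; rule 4 ok.

YES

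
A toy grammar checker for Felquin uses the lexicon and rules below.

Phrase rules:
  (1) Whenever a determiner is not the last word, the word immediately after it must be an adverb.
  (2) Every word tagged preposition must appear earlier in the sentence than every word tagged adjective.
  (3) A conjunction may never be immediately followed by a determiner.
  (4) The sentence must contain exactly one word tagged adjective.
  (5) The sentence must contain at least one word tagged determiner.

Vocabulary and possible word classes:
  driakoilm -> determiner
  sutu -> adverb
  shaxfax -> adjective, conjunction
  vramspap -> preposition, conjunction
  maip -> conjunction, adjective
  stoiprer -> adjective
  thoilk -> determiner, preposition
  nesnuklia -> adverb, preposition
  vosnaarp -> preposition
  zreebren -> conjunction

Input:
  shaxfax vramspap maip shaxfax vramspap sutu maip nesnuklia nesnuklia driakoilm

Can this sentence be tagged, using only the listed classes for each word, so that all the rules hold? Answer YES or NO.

Candidates per position — 1:shaxfax {adjective,conjunction}; 2:vramspap {preposition,conjunction}; 3:maip {conjunction,adjective}; 4:shaxfax {adjective,conjunction}; 5:vramspap {preposition,conjunction}; 6:sutu {adverb}; 7:maip {conjunction,adjective}; 8:nesnuklia {adverb,preposition}; 9:nesnuklia {adverb,preposition}; 10:driakoilm {determiner}.
One satisfying assignment: conjunction conjunction conjunction conjunction conjunction adverb adjective adverb adverb determiner.
Check: rule 1 ✓; rule 2 ✓; rule 3 ✓; rule 4 ✓; rule 5 ✓.

YES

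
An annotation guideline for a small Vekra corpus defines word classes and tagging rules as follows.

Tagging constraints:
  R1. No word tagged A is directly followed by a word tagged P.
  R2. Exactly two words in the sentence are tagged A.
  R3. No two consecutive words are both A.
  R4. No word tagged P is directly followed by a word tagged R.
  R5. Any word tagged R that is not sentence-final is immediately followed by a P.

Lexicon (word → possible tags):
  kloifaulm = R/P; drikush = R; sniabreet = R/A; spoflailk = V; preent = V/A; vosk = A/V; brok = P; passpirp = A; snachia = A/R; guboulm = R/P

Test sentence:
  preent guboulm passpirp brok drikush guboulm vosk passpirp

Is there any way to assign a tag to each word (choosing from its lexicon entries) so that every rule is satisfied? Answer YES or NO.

NO

Candidates per position — 1:preent {V,A}; 2:guboulm {R,P}; 3:passpirp {A}; 4:brok {P}; 5:drikush {R}; 6:guboulm {R,P}; 7:vosk {A,V}; 8:passpirp {A}.
Rule 1 cannot be satisfied by any choice of tags from the lexicon.
So there is no consistent tagging.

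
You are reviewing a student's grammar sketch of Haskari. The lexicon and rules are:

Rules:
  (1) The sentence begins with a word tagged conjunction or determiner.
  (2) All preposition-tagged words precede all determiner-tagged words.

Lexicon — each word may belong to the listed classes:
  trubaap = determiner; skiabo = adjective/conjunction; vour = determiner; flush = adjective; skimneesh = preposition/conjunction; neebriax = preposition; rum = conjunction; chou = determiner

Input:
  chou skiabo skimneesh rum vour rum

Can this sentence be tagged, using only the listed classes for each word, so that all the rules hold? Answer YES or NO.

YES

Candidates per position — 1:chou {determiner}; 2:skiabo {adjective,conjunction}; 3:skimneesh {preposition,conjunction}; 4:rum {conjunction}; 5:vour {determiner}; 6:rum {conjunction}.
One satisfying assignment: determiner conjunction conjunction conjunction determiner conjunction.
Rule-by-rule: rule 1 holds; rule 2 holds.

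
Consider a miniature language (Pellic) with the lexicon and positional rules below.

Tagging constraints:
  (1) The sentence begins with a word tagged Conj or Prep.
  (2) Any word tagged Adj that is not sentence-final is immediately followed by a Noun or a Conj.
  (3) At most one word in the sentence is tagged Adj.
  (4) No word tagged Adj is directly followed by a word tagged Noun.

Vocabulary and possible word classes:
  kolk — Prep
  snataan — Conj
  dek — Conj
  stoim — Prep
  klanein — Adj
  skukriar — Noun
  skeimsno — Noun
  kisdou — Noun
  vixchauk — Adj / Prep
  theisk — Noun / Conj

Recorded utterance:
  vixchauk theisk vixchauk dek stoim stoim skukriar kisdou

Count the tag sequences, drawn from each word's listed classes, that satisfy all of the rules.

Candidates per position — 1:vixchauk {Adj,Prep}; 2:theisk {Noun,Conj}; 3:vixchauk {Adj,Prep}; 4:dek {Conj}; 5:stoim {Prep}; 6:stoim {Prep}; 7:skukriar {Noun}; 8:kisdou {Noun}.
There are 8 candidate sequences in total.
The sequences that satisfy every rule: Prep Noun Adj Conj Prep Prep Noun Noun; Prep Noun Prep Conj Prep Prep Noun Noun; Prep Conj Adj Conj Prep Prep Noun Noun; Prep Conj Prep Conj Prep Prep Noun Noun.
Count = 4.

4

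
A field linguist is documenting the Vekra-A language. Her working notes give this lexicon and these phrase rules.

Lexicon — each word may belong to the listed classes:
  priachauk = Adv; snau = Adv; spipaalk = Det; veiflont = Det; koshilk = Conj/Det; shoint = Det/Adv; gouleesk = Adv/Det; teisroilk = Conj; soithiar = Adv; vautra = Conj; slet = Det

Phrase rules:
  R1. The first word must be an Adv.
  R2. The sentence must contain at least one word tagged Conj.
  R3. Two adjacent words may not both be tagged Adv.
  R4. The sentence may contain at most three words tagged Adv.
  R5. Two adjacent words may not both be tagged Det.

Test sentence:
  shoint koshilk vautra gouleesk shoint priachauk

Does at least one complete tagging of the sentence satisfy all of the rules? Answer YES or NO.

YES

Candidates per position — 1:shoint {Det,Adv}; 2:koshilk {Conj,Det}; 3:vautra {Conj}; 4:gouleesk {Adv,Det}; 5:shoint {Det,Adv}; 6:priachauk {Adv}.
One satisfying assignment: Adv Conj Conj Adv Det Adv.
Checking: rule 1 satisfied; rule 2 satisfied; rule 3 satisfied; rule 4 satisfied; rule 5 satisfied.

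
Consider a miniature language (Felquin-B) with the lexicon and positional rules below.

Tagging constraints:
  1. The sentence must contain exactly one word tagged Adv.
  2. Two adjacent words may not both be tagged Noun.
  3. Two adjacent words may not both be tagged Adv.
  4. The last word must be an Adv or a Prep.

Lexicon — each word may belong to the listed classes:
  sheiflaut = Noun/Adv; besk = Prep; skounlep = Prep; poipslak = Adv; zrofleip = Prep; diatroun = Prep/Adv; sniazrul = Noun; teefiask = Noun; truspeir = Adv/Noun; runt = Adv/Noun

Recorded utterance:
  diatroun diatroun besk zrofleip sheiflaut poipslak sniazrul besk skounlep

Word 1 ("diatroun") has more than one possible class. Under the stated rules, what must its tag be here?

Candidates per position — 1:diatroun {Prep,Adv}; 2:diatroun {Prep,Adv}; 3:besk {Prep}; 4:zrofleip {Prep}; 5:sheiflaut {Noun,Adv}; 6:poipslak {Adv}; 7:sniazrul {Noun}; 8:besk {Prep}; 9:skounlep {Prep}.
Position 1: Adv is ruled out by rule 1; that leaves Prep.
Position 2: Adv is ruled out by rule 1; that leaves Prep.
Position 5: Adv is ruled out by rule 1; that leaves Noun.
The only consistent sequence is: Prep Prep Prep Prep Noun Adv Noun Prep Prep.
Checking: rule 1 ✓; rule 2 ✓; rule 3 ✓; rule 4 ✓.

Prep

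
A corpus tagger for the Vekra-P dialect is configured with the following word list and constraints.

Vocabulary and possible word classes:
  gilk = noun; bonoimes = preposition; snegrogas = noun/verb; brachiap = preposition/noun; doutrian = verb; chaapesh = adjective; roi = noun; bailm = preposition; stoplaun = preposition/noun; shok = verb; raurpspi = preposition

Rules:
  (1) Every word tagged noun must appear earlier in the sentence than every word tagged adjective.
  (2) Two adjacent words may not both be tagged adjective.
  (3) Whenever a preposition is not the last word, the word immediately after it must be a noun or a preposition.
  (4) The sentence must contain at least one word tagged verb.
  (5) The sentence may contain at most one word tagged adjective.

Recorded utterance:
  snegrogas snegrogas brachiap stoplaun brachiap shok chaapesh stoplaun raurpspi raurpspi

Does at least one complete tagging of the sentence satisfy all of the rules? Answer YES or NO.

Candidates per position — 1:snegrogas {noun,verb}; 2:snegrogas {noun,verb}; 3:brachiap {preposition,noun}; 4:stoplaun {preposition,noun}; 5:brachiap {preposition,noun}; 6:shok {verb}; 7:chaapesh {adjective}; 8:stoplaun {preposition,noun}; 9:raurpspi {preposition}; 10:raurpspi {preposition}.
One satisfying assignment: verb noun noun preposition noun verb adjective preposition preposition preposition.
Verifying each rule — rule 1 ✓; rule 2 ✓; rule 3 ✓; rule 4 ✓; rule 5 ✓.

YES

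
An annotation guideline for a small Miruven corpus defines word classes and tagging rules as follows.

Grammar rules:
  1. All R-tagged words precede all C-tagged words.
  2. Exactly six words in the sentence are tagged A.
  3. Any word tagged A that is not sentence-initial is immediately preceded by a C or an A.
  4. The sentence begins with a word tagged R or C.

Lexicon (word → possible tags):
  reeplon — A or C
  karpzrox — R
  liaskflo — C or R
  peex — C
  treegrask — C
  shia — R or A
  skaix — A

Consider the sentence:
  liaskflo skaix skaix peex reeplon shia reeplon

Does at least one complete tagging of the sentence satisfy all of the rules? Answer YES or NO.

NO

Candidates per position — 1:liaskflo {C,R}; 2:skaix {A}; 3:skaix {A}; 4:peex {C}; 5:reeplon {A,C}; 6:shia {R,A}; 7:reeplon {A,C}.
Rule 2 cannot be satisfied by any choice of tags from the lexicon.
So there is no consistent tagging.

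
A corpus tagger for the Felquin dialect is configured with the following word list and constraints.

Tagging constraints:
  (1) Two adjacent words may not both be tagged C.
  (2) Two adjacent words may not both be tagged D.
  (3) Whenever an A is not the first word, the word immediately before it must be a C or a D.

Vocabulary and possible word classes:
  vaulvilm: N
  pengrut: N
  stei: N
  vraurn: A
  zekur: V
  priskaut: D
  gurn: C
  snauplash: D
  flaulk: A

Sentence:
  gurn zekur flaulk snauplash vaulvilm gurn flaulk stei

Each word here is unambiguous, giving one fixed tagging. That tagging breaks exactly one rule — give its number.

Fixed tagging: C V A D N C A N.
Checking each rule: R1 pass, R2 pass, R3 fail.
Only rule 3 fails.

3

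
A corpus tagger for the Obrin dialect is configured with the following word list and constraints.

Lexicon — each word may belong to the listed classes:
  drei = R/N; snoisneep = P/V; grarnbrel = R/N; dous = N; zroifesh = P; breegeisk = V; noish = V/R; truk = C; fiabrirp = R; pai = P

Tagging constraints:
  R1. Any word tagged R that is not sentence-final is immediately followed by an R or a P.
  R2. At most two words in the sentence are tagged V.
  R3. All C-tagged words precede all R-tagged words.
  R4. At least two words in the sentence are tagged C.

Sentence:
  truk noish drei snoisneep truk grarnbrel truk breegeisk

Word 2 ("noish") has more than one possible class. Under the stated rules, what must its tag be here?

V

Candidates per position — 1:truk {C}; 2:noish {V,R}; 3:drei {R,N}; 4:snoisneep {P,V}; 5:truk {C}; 6:grarnbrel {R,N}; 7:truk {C}; 8:breegeisk {V}.
Word 2 cannot be R — rule 3 would then fail for every completion. It is V.
Word 3 cannot be R — rule 3 would then fail for every completion. It is N.
Word 4 cannot be V — rule 2 would then fail for every completion. It is P.
Word 6 cannot be R — rule 1 would then fail for every completion. It is N.
So the tagging must be: C V N P C N C V.
Checking: rule 1 holds; rule 2 holds; rule 3 holds; rule 4 holds.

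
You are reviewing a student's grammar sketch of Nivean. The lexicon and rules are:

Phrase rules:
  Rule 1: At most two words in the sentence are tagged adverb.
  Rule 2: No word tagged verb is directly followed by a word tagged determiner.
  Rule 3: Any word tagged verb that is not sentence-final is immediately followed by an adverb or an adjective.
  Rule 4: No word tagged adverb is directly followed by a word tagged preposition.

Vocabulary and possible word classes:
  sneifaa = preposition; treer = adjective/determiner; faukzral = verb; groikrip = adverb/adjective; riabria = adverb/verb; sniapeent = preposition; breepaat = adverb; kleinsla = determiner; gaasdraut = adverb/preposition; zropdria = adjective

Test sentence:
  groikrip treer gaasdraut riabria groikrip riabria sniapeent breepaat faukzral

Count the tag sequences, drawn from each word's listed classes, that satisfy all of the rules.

Candidates per position — 1:groikrip {adverb,adjective}; 2:treer {adjective,determiner}; 3:gaasdraut {adverb,preposition}; 4:riabria {adverb,verb}; 5:groikrip {adverb,adjective}; 6:riabria {adverb,verb}; 7:sniapeent {preposition}; 8:breepaat {adverb}; 9:faukzral {verb}.
There are 64 candidate sequences in total.
Every candidate sequence violates at least one rule; no consistent tagging exists.
Count = 0.

0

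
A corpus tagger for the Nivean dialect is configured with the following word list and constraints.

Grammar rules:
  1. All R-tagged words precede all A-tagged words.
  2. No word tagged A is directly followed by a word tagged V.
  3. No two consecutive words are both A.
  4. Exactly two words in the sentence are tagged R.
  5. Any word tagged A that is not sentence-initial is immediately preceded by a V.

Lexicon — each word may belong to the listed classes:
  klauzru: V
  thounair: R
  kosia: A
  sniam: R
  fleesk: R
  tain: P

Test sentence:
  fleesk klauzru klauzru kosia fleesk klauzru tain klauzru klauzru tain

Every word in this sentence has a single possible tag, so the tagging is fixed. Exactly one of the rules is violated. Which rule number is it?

Fixed tagging: R V V A R V P V V P.
Checking each rule: R1 fail, R2 pass, R3 pass, R4 pass, R5 pass.
Only rule 1 fails.

1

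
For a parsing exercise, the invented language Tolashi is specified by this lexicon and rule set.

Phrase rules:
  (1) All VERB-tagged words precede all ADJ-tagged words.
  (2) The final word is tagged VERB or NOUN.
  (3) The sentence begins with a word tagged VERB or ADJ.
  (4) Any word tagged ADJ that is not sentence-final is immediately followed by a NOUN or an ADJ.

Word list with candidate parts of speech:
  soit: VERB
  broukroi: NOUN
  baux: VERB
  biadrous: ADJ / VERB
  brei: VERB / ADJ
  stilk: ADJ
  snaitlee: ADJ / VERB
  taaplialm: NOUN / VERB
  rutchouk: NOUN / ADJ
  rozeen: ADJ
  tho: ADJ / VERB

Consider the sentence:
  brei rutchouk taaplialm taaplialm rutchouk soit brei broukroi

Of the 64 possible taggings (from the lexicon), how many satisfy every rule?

Candidates per position — 1:brei {VERB,ADJ}; 2:rutchouk {NOUN,ADJ}; 3:taaplialm {NOUN,VERB}; 4:taaplialm {NOUN,VERB}; 5:rutchouk {NOUN,ADJ}; 6:soit {VERB}; 7:brei {VERB,ADJ}; 8:broukroi {NOUN}.
There are 64 candidate sequences in total.
Checking each against the rules leaves 8 sequences.
Count = 8.

8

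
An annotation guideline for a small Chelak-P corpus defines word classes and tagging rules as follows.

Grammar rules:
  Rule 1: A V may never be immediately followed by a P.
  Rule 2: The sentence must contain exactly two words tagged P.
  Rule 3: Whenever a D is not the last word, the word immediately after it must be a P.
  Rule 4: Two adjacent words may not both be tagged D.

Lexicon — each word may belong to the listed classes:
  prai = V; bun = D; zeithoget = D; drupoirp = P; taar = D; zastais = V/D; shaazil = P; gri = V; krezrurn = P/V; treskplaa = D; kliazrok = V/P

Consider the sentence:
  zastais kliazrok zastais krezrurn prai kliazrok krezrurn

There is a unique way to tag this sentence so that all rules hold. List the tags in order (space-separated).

Candidates per position — 1:zastais {V,D}; 2:kliazrok {V,P}; 3:zastais {V,D}; 4:krezrurn {P,V}; 5:prai {V}; 6:kliazrok {V,P}; 7:krezrurn {P,V}.
Position 6: P is ruled out by rule 1; that leaves V.
Position 7: P is ruled out by rule 1; that leaves V.
Position 2: V is ruled out by rule 2; that leaves P.
Position 4: V is ruled out by rule 2; that leaves P.
Position 1: V is ruled out by rule 1; that leaves D.
Position 3: V is ruled out by rule 1; that leaves D.
That leaves exactly one tagging: D P D P V V V.
Rule-by-rule: rule 1 ✓; rule 2 ✓; rule 3 ✓; rule 4 ✓.

D P D P V V V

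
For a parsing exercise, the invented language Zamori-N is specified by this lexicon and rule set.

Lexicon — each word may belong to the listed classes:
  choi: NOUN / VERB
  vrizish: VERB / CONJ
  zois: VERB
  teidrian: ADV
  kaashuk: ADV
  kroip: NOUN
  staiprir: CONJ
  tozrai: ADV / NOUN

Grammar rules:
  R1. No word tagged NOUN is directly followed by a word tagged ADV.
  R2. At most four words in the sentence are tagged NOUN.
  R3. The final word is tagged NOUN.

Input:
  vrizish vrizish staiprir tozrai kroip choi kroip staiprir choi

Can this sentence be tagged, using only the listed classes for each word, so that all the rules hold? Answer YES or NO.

Candidates per position — 1:vrizish {VERB,CONJ}; 2:vrizish {VERB,CONJ}; 3:staiprir {CONJ}; 4:tozrai {ADV,NOUN}; 5:kroip {NOUN}; 6:choi {NOUN,VERB}; 7:kroip {NOUN}; 8:staiprir {CONJ}; 9:choi {NOUN,VERB}.
One satisfying assignment: VERB CONJ CONJ NOUN NOUN VERB NOUN CONJ NOUN.
Rule-by-rule: rule 1 satisfied; rule 2 satisfied; rule 3 satisfied.

YES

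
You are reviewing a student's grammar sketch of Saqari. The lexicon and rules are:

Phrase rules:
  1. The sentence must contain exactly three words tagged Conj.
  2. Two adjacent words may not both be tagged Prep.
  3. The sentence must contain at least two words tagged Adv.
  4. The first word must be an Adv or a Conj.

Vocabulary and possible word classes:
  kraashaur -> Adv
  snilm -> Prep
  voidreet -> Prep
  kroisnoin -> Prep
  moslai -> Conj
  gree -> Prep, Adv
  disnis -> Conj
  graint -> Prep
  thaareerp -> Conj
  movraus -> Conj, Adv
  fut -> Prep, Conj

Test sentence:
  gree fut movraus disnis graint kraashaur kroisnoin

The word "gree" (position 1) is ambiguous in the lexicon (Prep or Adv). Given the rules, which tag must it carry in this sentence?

Candidates per position — 1:gree {Prep,Adv}; 2:fut {Prep,Conj}; 3:movraus {Conj,Adv}; 4:disnis {Conj}; 5:graint {Prep}; 6:kraashaur {Adv}; 7:kroisnoin {Prep}.
Position 1: tagging it Prep would leave rule 4 unsatisfiable, so it must be Adv.
Position 2: tagging it Prep would leave rule 1 unsatisfiable, so it must be Conj.
Position 3: tagging it Adv would leave rule 1 unsatisfiable, so it must be Conj.
The only consistent sequence is: Adv Conj Conj Conj Prep Adv Prep.
Verifying each rule — rule 1 holds; rule 2 holds; rule 3 holds; rule 4 holds.

Adv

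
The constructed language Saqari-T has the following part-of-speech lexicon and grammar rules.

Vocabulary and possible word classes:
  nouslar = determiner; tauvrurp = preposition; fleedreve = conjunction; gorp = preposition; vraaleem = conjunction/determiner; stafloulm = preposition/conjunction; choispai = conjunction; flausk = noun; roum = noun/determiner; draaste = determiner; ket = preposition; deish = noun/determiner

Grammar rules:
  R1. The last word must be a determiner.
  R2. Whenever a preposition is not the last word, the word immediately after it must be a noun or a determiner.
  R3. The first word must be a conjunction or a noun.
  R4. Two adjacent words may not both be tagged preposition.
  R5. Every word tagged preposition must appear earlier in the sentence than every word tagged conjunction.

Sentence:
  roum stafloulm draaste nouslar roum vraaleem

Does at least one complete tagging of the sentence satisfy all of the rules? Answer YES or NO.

Candidates per position — 1:roum {noun,determiner}; 2:stafloulm {preposition,conjunction}; 3:draaste {determiner}; 4:nouslar {determiner}; 5:roum {noun,determiner}; 6:vraaleem {conjunction,determiner}.
One satisfying assignment: noun conjunction determiner determiner determiner determiner.
Rule-by-rule: rule 1 ✓; rule 2 ✓; rule 3 ✓; rule 4 ✓; rule 5 ✓.

YES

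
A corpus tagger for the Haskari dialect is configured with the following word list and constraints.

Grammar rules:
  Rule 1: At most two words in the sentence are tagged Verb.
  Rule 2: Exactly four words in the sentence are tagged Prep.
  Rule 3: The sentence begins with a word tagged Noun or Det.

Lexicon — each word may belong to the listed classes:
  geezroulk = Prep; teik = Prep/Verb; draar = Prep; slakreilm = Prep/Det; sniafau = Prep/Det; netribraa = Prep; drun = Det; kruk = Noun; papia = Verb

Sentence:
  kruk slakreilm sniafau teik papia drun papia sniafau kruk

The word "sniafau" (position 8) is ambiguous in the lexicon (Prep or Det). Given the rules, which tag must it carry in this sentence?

Prep

Candidates per position — 1:kruk {Noun}; 2:slakreilm {Prep,Det}; 3:sniafau {Prep,Det}; 4:teik {Prep,Verb}; 5:papia {Verb}; 6:drun {Det}; 7:papia {Verb}; 8:sniafau {Prep,Det}; 9:kruk {Noun}.
If word 2 were Det, no tagging could satisfy rule 2; so word 2 is Prep.
If word 3 were Det, no tagging could satisfy rule 2; so word 3 is Prep.
If word 4 were Verb, no tagging could satisfy rule 1; so word 4 is Prep.
If word 8 were Det, no tagging could satisfy rule 2; so word 8 is Prep.
The unique satisfying tagging is: Noun Prep Prep Prep Verb Det Verb Prep Noun.
Checking: rule 1 holds; rule 2 holds; rule 3 holds.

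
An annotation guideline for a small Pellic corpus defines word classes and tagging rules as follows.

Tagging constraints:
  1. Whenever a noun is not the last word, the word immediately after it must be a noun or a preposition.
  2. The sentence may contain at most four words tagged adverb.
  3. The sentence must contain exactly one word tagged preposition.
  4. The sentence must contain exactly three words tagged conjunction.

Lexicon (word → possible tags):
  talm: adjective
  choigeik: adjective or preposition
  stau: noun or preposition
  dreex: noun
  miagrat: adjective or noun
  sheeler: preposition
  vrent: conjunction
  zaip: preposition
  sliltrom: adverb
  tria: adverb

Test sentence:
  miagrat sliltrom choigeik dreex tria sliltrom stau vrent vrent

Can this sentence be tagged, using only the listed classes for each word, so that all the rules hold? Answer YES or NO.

Candidates per position — 1:miagrat {adjective,noun}; 2:sliltrom {adverb}; 3:choigeik {adjective,preposition}; 4:dreex {noun}; 5:tria {adverb}; 6:sliltrom {adverb}; 7:stau {noun,preposition}; 8:vrent {conjunction}; 9:vrent {conjunction}.
Rule 1 cannot be satisfied by any choice of tags from the lexicon.
So there is no consistent tagging.

NO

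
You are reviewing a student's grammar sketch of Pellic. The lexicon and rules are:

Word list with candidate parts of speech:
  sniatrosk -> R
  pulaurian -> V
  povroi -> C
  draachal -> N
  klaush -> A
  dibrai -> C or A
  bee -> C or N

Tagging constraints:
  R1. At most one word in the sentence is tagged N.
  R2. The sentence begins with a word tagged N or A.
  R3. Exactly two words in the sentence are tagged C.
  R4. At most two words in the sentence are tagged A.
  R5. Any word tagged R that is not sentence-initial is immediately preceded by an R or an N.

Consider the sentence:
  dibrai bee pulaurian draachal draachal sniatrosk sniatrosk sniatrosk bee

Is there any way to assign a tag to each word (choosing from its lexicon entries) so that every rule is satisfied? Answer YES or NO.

NO

Candidates per position — 1:dibrai {C,A}; 2:bee {C,N}; 3:pulaurian {V}; 4:draachal {N}; 5:draachal {N}; 6:sniatrosk {R}; 7:sniatrosk {R}; 8:sniatrosk {R}; 9:bee {C,N}.
Rule 1 cannot be satisfied by any choice of tags from the lexicon.
So there is no consistent tagging.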